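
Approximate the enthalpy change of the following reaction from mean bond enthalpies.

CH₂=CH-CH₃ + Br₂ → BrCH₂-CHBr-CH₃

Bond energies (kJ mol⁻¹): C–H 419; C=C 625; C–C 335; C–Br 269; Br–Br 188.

Bonds broken (reactants):
  Br–Br: 1 × 188 = 188
  C–C: 1 × 335 = 335
  C–H: 6 × 419 = 2514
  C=C: 1 × 625 = 625
  Σ(broken) = 3662 kJ
Bonds formed (products):
  C–Br: 2 × 269 = 538
  C–C: 2 × 335 = 670
  C–H: 6 × 419 = 2514
  Σ(formed) = 3722 kJ
ΔH = Σ(broken) − Σ(formed) = 3662 − 3722 = −60 kJ

ΔH ≈ −60 kJ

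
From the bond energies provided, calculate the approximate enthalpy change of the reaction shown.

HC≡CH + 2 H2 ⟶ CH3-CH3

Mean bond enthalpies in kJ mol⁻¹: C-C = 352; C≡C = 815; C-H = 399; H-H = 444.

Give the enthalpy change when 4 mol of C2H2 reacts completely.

Bonds broken (reactants):
  C≡C: 1 × 815 = 815
  C-H: 2 × 399 = 798
  H-H: 2 × 444 = 888
  Σ(broken) = 2501 kJ
Bonds formed (products):
  C-C: 1 × 352 = 352
  C-H: 6 × 399 = 2394
  Σ(formed) = 2746 kJ
ΔH = Σ(broken) − Σ(formed) = 2501 − 2746 = −245 kJ
For 4× the reaction as written: 4 × (−245) = −980 kJ

ΔH = −980 kJ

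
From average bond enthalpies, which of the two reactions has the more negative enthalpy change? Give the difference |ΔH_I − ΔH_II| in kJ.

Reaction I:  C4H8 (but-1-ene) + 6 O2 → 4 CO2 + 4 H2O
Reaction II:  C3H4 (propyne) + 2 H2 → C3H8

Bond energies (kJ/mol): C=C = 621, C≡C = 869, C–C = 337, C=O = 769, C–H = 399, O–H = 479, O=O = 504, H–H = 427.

Reaction I, by 2263 kJ

Reaction I:
  Bonds broken (reactants):
    C–C: 2 × 337 = 674
    C–H: 8 × 399 = 3192
    C=C: 1 × 621 = 621
    O=O: 6 × 504 = 3024
    Σ(broken) = 7511 kJ
  Bonds formed (products):
    C=O: 8 × 769 = 6152
    O–H: 8 × 479 = 3832
    Σ(formed) = 9984 kJ
  ΔH_I = 7511 − 9984 = −2473 kJ
Reaction II:
  Bonds broken (reactants):
    C≡C: 1 × 869 = 869
    C–C: 1 × 337 = 337
    C–H: 4 × 399 = 1596
    H–H: 2 × 427 = 854
    Σ(broken) = 3656 kJ
  Bonds formed (products):
    C–C: 2 × 337 = 674
    C–H: 8 × 399 = 3192
    Σ(formed) = 3866 kJ
  ΔH_II = 3656 − 3866 = −210 kJ
ΔH_I − ΔH_II = −2263 kJ, so reaction I has the more negative ΔH; |ΔH_I − ΔH_II| = 2263 kJ.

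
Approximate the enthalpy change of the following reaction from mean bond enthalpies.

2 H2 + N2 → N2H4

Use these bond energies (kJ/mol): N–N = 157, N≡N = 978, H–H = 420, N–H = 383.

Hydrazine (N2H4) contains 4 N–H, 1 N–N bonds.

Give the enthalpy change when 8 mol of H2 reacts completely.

Bonds broken (reactants):
  H–H: 2 × 420 = 840
  N≡N: 1 × 978 = 978
  Σ(broken) = 1818 kJ
Bonds formed (products):
  N–H: 4 × 383 = 1532
  N–N: 1 × 157 = 157
  Σ(formed) = 1689 kJ
ΔH = Σ(broken) − Σ(formed) = 1818 − 1689 = +129 kJ
For 4× the reaction as written: 4 × (+129) = +516 kJ

ΔH = +516 kJ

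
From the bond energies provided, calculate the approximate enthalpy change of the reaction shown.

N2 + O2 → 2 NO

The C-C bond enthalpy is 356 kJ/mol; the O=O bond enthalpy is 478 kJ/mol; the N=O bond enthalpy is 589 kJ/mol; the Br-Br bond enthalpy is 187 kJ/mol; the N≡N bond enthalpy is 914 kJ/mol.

ΔH ≈ +214 kJ

Bonds broken (reactants):
  N≡N: 1 × 914 = 914
  O=O: 1 × 478 = 478
  Σ(broken) = 1392 kJ
Bonds formed (products):
  N=O: 2 × 589 = 1178
  Σ(formed) = 1178 kJ
ΔH = Σ(broken) − Σ(formed) = 1392 − 1178 = +214 kJ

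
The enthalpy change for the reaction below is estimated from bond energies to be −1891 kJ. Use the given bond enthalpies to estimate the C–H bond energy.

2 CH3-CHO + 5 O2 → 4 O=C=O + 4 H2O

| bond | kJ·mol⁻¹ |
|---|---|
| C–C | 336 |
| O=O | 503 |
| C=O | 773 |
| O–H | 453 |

D(C–H) ≈ 398 kJ/mol

Let D be the C–H bond energy.
Σ(broken) = 2×336 + 8×D + 2×773 + 5×503 = 4733 + 8D
Σ(formed) = 8×773 + 8×453 = 9808
ΔH = Σ(broken) − Σ(formed) = (4733 + 8D) − (9808) = −5075 + 8D
Setting this equal to −1891 kJ gives 8D = 3184, so D = 398 kJ/mol.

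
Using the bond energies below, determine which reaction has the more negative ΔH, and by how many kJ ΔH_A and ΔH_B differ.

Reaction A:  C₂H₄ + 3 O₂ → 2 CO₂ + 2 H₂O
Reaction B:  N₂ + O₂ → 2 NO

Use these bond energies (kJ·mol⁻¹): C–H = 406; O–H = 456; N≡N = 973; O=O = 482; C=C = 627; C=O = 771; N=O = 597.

Reaction A, by 1472 kJ

Reaction A:
  Bonds broken (reactants):
    C–H: 4 × 406 = 1624
    C=C: 1 × 627 = 627
    O=O: 3 × 482 = 1446
    Σ(broken) = 3697 kJ
  Bonds formed (products):
    C=O: 4 × 771 = 3084
    O–H: 4 × 456 = 1824
    Σ(formed) = 4908 kJ
  ΔH_A = 3697 − 4908 = −1211 kJ
Reaction B:
  Bonds broken (reactants):
    N≡N: 1 × 973 = 973
    O=O: 1 × 482 = 482
    Σ(broken) = 1455 kJ
  Bonds formed (products):
    N=O: 2 × 597 = 1194
    Σ(formed) = 1194 kJ
  ΔH_B = 1455 − 1194 = +261 kJ
ΔH_A − ΔH_B = −1472 kJ, so reaction A has the more negative ΔH; |ΔH_A − ΔH_B| = 1472 kJ.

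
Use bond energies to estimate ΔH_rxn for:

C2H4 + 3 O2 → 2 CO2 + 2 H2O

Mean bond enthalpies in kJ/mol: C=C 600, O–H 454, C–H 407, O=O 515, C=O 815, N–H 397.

Bonds broken (reactants):
  C–H: 4 × 407 = 1628
  C=C: 1 × 600 = 600
  O=O: 3 × 515 = 1545
  Σ(broken) = 3773 kJ
Bonds formed (products):
  C=O: 4 × 815 = 3260
  O–H: 4 × 454 = 1816
  Σ(formed) = 5076 kJ
ΔH = Σ(broken) − Σ(formed) = 3773 − 5076 = −1303 kJ

ΔH ≈ −1303 kJ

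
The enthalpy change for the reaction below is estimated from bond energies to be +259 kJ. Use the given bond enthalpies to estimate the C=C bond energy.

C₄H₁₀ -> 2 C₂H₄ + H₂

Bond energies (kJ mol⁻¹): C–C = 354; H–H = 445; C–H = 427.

Let D be the C=C bond energy.
Σ(broken) = 3×354 + 10×427 = 5332
Σ(formed) = 8×427 + 2×D + 1×445 = 3861 + 2D
ΔH = Σ(broken) − Σ(formed) = (5332) − (3861 + 2D) = +1471 − 2D
Setting this equal to +259 kJ gives 2D = 1212, so D = 606 kJ/mol.

D(C=C) ≈ 606 kJ/mol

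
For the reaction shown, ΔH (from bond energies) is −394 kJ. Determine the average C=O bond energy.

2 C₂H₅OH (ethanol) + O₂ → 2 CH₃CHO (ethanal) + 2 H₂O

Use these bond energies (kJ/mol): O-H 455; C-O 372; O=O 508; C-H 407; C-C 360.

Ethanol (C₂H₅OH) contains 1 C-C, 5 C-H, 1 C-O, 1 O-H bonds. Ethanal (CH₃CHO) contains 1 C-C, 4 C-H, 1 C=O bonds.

D(C=O) ≈ 775 kJ/mol

Let D be the C=O bond energy.
Σ(broken) = 2×360 + 10×407 + 2×372 + 2×455 + 1×508 = 6952
Σ(formed) = 2×360 + 8×407 + 2×D + 4×455 = 5796 + 2D
ΔH = Σ(broken) − Σ(formed) = (6952) − (5796 + 2D) = +1156 − 2D
Setting this equal to −394 kJ gives 2D = 1550, so D = 775 kJ/mol.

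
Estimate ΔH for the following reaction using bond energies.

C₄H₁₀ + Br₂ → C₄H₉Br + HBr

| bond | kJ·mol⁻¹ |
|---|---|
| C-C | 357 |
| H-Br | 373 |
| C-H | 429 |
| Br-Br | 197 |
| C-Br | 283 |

ΔH ≈ −30 kJ

Bonds broken (reactants):
  Br-Br: 1 × 197 = 197
  C-C: 3 × 357 = 1071
  C-H: 10 × 429 = 4290
  Σ(broken) = 5558 kJ
Bonds formed (products):
  C-Br: 1 × 283 = 283
  C-C: 3 × 357 = 1071
  C-H: 9 × 429 = 3861
  H-Br: 1 × 373 = 373
  Σ(formed) = 5588 kJ
ΔH = Σ(broken) − Σ(formed) = 5558 − 5588 = −30 kJ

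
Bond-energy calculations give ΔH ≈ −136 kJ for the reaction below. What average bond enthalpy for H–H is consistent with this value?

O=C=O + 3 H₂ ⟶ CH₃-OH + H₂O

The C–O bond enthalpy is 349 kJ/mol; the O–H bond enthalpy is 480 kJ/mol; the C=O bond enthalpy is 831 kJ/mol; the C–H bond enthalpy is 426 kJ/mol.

Let D be the H–H bond energy.
Σ(broken) = 2×831 + 3×D = 1662 + 3D
Σ(formed) = 3×426 + 1×349 + 3×480 = 3067
ΔH = Σ(broken) − Σ(formed) = (1662 + 3D) − (3067) = −1405 + 3D
Setting this equal to −136 kJ gives 3D = 1269, so D = 423 kJ/mol.

D(H–H) ≈ 423 kJ/mol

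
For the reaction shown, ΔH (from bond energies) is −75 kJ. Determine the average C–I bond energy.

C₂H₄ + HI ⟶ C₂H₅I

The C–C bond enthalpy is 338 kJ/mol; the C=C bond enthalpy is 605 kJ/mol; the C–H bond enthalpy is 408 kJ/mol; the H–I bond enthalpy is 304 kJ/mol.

Let D be the C–I bond energy.
Σ(broken) = 4×408 + 1×605 + 1×304 = 2541
Σ(formed) = 1×338 + 5×408 + 1×D = 2378 + D
ΔH = Σ(broken) − Σ(formed) = (2541) − (2378 + D) = +163 − D
Setting this equal to −75 kJ gives D = 238 kJ/mol.

D(C–I) ≈ 238 kJ/mol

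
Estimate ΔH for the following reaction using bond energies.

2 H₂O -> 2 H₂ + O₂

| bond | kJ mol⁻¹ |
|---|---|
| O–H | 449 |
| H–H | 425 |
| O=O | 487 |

Bonds broken (reactants):
  O–H: 4 × 449 = 1796
  Σ(broken) = 1796 kJ
Bonds formed (products):
  H–H: 2 × 425 = 850
  O=O: 1 × 487 = 487
  Σ(formed) = 1337 kJ
ΔH = Σ(broken) − Σ(formed) = 1796 − 1337 = +459 kJ

ΔH ≈ +459 kJ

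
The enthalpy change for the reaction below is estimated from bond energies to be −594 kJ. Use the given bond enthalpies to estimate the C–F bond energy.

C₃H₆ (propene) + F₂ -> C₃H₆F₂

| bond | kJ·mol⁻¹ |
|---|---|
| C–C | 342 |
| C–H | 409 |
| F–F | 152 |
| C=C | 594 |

D(C–F) ≈ 499 kJ/mol

Let D be the C–F bond energy.
Σ(broken) = 1×342 + 6×409 + 1×594 + 1×152 = 3542
Σ(formed) = 2×342 + 2×D + 6×409 = 3138 + 2D
ΔH = Σ(broken) − Σ(formed) = (3542) − (3138 + 2D) = +404 − 2D
Setting this equal to −594 kJ gives 2D = 998, so D = 499 kJ/mol.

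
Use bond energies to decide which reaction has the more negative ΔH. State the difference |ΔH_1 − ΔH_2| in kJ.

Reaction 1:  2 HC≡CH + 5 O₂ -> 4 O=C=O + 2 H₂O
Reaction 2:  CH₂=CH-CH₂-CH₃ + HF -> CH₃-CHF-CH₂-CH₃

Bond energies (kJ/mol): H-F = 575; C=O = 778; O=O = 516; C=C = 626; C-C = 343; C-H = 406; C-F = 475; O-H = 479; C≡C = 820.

Reaction 1:
  Bonds broken (reactants):
    C≡C: 2 × 820 = 1640
    C-H: 4 × 406 = 1624
    O=O: 5 × 516 = 2580
    Σ(broken) = 5844 kJ
  Bonds formed (products):
    C=O: 8 × 778 = 6224
    O-H: 4 × 479 = 1916
    Σ(formed) = 8140 kJ
  ΔH_1 = 5844 − 8140 = −2296 kJ
Reaction 2:
  Bonds broken (reactants):
    C-C: 2 × 343 = 686
    C-H: 8 × 406 = 3248
    C=C: 1 × 626 = 626
    H-F: 1 × 575 = 575
    Σ(broken) = 5135 kJ
  Bonds formed (products):
    C-C: 3 × 343 = 1029
    C-F: 1 × 475 = 475
    C-H: 9 × 406 = 3654
    Σ(formed) = 5158 kJ
  ΔH_2 = 5135 − 5158 = −23 kJ
ΔH_1 − ΔH_2 = −2273 kJ, so reaction 1 has the more negative ΔH; |ΔH_1 − ΔH_2| = 2273 kJ.

Reaction 1, by 2273 kJ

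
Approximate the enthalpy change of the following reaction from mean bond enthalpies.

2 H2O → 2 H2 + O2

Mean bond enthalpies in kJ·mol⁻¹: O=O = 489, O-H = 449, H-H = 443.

ΔH ≈ +421 kJ

Bonds broken (reactants):
  O-H: 4 × 449 = 1796
  Σ(broken) = 1796 kJ
Bonds formed (products):
  H-H: 2 × 443 = 886
  O=O: 1 × 489 = 489
  Σ(formed) = 1375 kJ
ΔH = Σ(broken) − Σ(formed) = 1796 − 1375 = +421 kJ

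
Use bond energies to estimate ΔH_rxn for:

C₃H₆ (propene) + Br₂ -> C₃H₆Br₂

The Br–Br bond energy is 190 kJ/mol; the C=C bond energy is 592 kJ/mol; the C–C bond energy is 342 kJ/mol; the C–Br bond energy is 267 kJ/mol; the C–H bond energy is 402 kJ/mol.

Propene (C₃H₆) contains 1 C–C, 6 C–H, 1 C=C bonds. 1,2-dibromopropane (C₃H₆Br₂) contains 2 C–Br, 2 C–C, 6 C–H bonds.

ΔH ≈ −94 kJ

Bonds broken (reactants):
  Br–Br: 1 × 190 = 190
  C–C: 1 × 342 = 342
  C–H: 6 × 402 = 2412
  C=C: 1 × 592 = 592
  Σ(broken) = 3536 kJ
Bonds formed (products):
  C–Br: 2 × 267 = 534
  C–C: 2 × 342 = 684
  C–H: 6 × 402 = 2412
  Σ(formed) = 3630 kJ
ΔH = Σ(broken) − Σ(formed) = 3536 − 3630 = −94 kJ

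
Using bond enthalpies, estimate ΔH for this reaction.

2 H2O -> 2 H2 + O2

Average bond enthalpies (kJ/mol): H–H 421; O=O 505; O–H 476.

Bonds broken (reactants):
  O–H: 4 × 476 = 1904
  Σ(broken) = 1904 kJ
Bonds formed (products):
  H–H: 2 × 421 = 842
  O=O: 1 × 505 = 505
  Σ(formed) = 1347 kJ
ΔH = Σ(broken) − Σ(formed) = 1904 − 1347 = +557 kJ

ΔH ≈ +557 kJ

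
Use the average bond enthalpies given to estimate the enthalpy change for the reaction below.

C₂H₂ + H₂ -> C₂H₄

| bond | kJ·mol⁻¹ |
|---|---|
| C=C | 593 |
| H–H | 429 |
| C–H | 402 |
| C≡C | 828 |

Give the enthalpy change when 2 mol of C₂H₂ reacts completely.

ΔH = −280 kJ

Bonds broken (reactants):
  C≡C: 1 × 828 = 828
  C–H: 2 × 402 = 804
  H–H: 1 × 429 = 429
  Σ(broken) = 2061 kJ
Bonds formed (products):
  C–H: 4 × 402 = 1608
  C=C: 1 × 593 = 593
  Σ(formed) = 2201 kJ
ΔH = Σ(broken) − Σ(formed) = 2061 − 2201 = −140 kJ
For 2× the reaction as written: 2 × (−140) = −280 kJ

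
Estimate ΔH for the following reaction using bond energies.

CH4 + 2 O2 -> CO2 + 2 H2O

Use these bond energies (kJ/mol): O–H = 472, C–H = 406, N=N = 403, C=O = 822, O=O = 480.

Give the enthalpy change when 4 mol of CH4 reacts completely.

ΔH = −3792 kJ

Bonds broken (reactants):
  C–H: 4 × 406 = 1624
  O=O: 2 × 480 = 960
  Σ(broken) = 2584 kJ
Bonds formed (products):
  C=O: 2 × 822 = 1644
  O–H: 4 × 472 = 1888
  Σ(formed) = 3532 kJ
ΔH = Σ(broken) − Σ(formed) = 2584 − 3532 = −948 kJ
For 4× the reaction as written: 4 × (−948) = −3792 kJ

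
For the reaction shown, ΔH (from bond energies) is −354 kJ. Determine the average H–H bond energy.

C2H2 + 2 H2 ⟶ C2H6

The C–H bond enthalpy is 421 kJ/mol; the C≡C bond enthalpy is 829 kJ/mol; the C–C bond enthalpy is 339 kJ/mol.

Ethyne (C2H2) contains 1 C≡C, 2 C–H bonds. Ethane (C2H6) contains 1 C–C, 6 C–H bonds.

Let D be the H–H bond energy.
Σ(broken) = 1×829 + 2×421 + 2×D = 1671 + 2D
Σ(formed) = 1×339 + 6×421 = 2865
ΔH = Σ(broken) − Σ(formed) = (1671 + 2D) − (2865) = −1194 + 2D
Setting this equal to −354 kJ gives 2D = 840, so D = 420 kJ/mol.

D(H–H) ≈ 420 kJ/mol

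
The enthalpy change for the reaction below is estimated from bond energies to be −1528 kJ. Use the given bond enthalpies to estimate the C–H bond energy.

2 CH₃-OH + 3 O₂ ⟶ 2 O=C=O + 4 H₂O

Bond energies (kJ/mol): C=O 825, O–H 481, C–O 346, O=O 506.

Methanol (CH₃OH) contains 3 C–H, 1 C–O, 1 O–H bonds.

Let D be the C–H bond energy.
Σ(broken) = 6×D + 2×346 + 2×481 + 3×506 = 3172 + 6D
Σ(formed) = 4×825 + 8×481 = 7148
ΔH = Σ(broken) − Σ(formed) = (3172 + 6D) − (7148) = −3976 + 6D
Setting this equal to −1528 kJ gives 6D = 2448, so D = 408 kJ/mol.

D(C–H) ≈ 408 kJ/mol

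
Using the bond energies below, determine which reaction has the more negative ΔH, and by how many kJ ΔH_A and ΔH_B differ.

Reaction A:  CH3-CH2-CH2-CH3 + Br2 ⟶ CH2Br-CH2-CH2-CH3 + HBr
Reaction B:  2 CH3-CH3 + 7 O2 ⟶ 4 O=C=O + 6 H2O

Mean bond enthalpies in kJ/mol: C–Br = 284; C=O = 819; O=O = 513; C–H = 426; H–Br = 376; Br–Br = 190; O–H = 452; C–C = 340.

Reaction A:
  Bonds broken (reactants):
    Br–Br: 1 × 190 = 190
    C–C: 3 × 340 = 1020
    C–H: 10 × 426 = 4260
    Σ(broken) = 5470 kJ
  Bonds formed (products):
    C–Br: 1 × 284 = 284
    C–C: 3 × 340 = 1020
    C–H: 9 × 426 = 3834
    H–Br: 1 × 376 = 376
    Σ(formed) = 5514 kJ
  ΔH_A = 5470 − 5514 = −44 kJ
Reaction B:
  Bonds broken (reactants):
    C–C: 2 × 340 = 680
    C–H: 12 × 426 = 5112
    O=O: 7 × 513 = 3591
    Σ(broken) = 9383 kJ
  Bonds formed (products):
    C=O: 8 × 819 = 6552
    O–H: 12 × 452 = 5424
    Σ(formed) = 11976 kJ
  ΔH_B = 9383 − 11976 = −2593 kJ
ΔH_A − ΔH_B = +2549 kJ, so reaction B has the more negative ΔH; |ΔH_A − ΔH_B| = 2549 kJ.

Reaction B, by 2549 kJ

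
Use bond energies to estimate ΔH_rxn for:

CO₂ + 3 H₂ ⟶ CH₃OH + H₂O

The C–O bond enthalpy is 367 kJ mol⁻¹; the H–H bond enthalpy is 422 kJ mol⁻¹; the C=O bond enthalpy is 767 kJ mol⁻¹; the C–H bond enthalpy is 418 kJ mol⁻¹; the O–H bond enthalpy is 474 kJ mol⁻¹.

Bonds broken (reactants):
  C=O: 2 × 767 = 1534
  H–H: 3 × 422 = 1266
  Σ(broken) = 2800 kJ
Bonds formed (products):
  C–H: 3 × 418 = 1254
  C–O: 1 × 367 = 367
  O–H: 3 × 474 = 1422
  Σ(formed) = 3043 kJ
ΔH = Σ(broken) − Σ(formed) = 2800 − 3043 = −243 kJ

ΔH ≈ −243 kJ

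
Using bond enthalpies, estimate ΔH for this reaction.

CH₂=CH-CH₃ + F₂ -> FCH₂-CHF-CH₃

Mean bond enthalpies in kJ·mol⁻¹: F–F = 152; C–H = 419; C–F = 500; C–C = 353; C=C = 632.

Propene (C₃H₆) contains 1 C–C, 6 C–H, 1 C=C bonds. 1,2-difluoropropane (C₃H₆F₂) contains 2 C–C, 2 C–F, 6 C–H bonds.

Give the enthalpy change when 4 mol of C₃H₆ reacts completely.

Bonds broken (reactants):
  C–C: 1 × 353 = 353
  C–H: 6 × 419 = 2514
  C=C: 1 × 632 = 632
  F–F: 1 × 152 = 152
  Σ(broken) = 3651 kJ
Bonds formed (products):
  C–C: 2 × 353 = 706
  C–F: 2 × 500 = 1000
  C–H: 6 × 419 = 2514
  Σ(formed) = 4220 kJ
ΔH = Σ(broken) − Σ(formed) = 3651 − 4220 = −569 kJ
For 4× the reaction as written: 4 × (−569) = −2276 kJ

ΔH = −2276 kJ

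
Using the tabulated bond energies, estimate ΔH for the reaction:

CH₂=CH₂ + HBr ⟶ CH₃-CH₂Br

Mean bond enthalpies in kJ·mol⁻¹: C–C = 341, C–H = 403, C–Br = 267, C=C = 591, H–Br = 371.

Bonds broken (reactants):
  C–H: 4 × 403 = 1612
  C=C: 1 × 591 = 591
  H–Br: 1 × 371 = 371
  Σ(broken) = 2574 kJ
Bonds formed (products):
  C–Br: 1 × 267 = 267
  C–C: 1 × 341 = 341
  C–H: 5 × 403 = 2015
  Σ(formed) = 2623 kJ
ΔH = Σ(broken) − Σ(formed) = 2574 − 2623 = −49 kJ

ΔH ≈ −49 kJ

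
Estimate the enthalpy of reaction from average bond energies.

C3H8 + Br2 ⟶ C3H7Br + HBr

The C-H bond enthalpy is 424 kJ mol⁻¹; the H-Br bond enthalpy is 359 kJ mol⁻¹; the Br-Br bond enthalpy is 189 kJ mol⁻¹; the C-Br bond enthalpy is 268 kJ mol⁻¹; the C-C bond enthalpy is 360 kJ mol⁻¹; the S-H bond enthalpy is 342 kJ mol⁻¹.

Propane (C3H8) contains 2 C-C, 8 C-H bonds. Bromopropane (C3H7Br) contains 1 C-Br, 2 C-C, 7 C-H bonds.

Bonds broken (reactants):
  Br-Br: 1 × 189 = 189
  C-C: 2 × 360 = 720
  C-H: 8 × 424 = 3392
  Σ(broken) = 4301 kJ
Bonds formed (products):
  C-Br: 1 × 268 = 268
  C-C: 2 × 360 = 720
  C-H: 7 × 424 = 2968
  H-Br: 1 × 359 = 359
  Σ(formed) = 4315 kJ
ΔH = Σ(broken) − Σ(formed) = 4301 − 4315 = −14 kJ

ΔH ≈ −14 kJ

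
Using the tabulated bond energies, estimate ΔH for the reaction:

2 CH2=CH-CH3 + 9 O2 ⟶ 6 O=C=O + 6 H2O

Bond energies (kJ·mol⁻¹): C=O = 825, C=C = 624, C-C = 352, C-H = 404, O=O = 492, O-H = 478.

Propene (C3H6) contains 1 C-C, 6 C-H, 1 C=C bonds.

Bonds broken (reactants):
  C-C: 2 × 352 = 704
  C-H: 12 × 404 = 4848
  C=C: 2 × 624 = 1248
  O=O: 9 × 492 = 4428
  Σ(broken) = 11228 kJ
Bonds formed (products):
  C=O: 12 × 825 = 9900
  O-H: 12 × 478 = 5736
  Σ(formed) = 15636 kJ
ΔH = Σ(broken) − Σ(formed) = 11228 − 15636 = −4408 kJ

ΔH ≈ −4408 kJ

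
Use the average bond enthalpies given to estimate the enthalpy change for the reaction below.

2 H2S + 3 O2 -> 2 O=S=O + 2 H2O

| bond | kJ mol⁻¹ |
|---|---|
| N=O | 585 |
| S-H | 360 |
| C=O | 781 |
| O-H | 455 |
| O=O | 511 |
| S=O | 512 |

Bonds broken (reactants):
  O=O: 3 × 511 = 1533
  S-H: 4 × 360 = 1440
  Σ(broken) = 2973 kJ
Bonds formed (products):
  O-H: 4 × 455 = 1820
  S=O: 4 × 512 = 2048
  Σ(formed) = 3868 kJ
ΔH = Σ(broken) − Σ(formed) = 2973 − 3868 = −895 kJ

ΔH ≈ −895 kJ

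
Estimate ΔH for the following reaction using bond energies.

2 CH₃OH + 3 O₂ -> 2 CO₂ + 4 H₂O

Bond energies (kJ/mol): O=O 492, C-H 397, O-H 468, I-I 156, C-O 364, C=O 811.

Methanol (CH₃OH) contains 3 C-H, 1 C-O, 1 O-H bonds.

Bonds broken (reactants):
  C-H: 6 × 397 = 2382
  C-O: 2 × 364 = 728
  O-H: 2 × 468 = 936
  O=O: 3 × 492 = 1476
  Σ(broken) = 5522 kJ
Bonds formed (products):
  C=O: 4 × 811 = 3244
  O-H: 8 × 468 = 3744
  Σ(formed) = 6988 kJ
ΔH = Σ(broken) − Σ(formed) = 5522 − 6988 = −1466 kJ

ΔH ≈ −1466 kJ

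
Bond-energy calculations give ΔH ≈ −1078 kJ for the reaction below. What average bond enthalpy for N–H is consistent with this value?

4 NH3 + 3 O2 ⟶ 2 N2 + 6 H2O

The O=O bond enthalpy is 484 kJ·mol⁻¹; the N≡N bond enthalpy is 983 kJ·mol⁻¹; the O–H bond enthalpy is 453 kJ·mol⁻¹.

D(N–H) ≈ 406 kJ/mol

Let D be the N–H bond energy.
Σ(broken) = 12×D + 3×484 = 1452 + 12D
Σ(formed) = 2×983 + 12×453 = 7402
ΔH = Σ(broken) − Σ(formed) = (1452 + 12D) − (7402) = −5950 + 12D
Setting this equal to −1078 kJ gives 12D = 4872, so D = 406 kJ/mol.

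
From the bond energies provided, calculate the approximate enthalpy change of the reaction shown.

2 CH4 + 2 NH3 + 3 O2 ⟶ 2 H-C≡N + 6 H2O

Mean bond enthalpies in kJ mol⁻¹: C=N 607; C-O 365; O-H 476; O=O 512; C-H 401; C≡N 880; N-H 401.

ΔH ≈ −1124 kJ

Bonds broken (reactants):
  C-H: 8 × 401 = 3208
  N-H: 6 × 401 = 2406
  O=O: 3 × 512 = 1536
  Σ(broken) = 7150 kJ
Bonds formed (products):
  C≡N: 2 × 880 = 1760
  C-H: 2 × 401 = 802
  O-H: 12 × 476 = 5712
  Σ(formed) = 8274 kJ
ΔH = Σ(broken) − Σ(formed) = 7150 − 8274 = −1124 kJ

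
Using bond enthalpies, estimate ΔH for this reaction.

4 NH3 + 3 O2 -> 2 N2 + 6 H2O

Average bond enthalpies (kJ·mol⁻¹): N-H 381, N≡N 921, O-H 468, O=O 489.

Bonds broken (reactants):
  N-H: 12 × 381 = 4572
  O=O: 3 × 489 = 1467
  Σ(broken) = 6039 kJ
Bonds formed (products):
  N≡N: 2 × 921 = 1842
  O-H: 12 × 468 = 5616
  Σ(formed) = 7458 kJ
ΔH = Σ(broken) − Σ(formed) = 6039 − 7458 = −1419 kJ

ΔH ≈ −1419 kJ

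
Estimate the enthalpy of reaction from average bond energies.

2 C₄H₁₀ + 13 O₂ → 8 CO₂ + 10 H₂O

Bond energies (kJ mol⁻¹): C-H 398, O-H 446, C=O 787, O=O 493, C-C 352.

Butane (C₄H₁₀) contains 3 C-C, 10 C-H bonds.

Bonds broken (reactants):
  C-C: 6 × 352 = 2112
  C-H: 20 × 398 = 7960
  O=O: 13 × 493 = 6409
  Σ(broken) = 16481 kJ
Bonds formed (products):
  C=O: 16 × 787 = 12592
  O-H: 20 × 446 = 8920
  Σ(formed) = 21512 kJ
ΔH = Σ(broken) − Σ(formed) = 16481 − 21512 = −5031 kJ

ΔH ≈ −5031 kJ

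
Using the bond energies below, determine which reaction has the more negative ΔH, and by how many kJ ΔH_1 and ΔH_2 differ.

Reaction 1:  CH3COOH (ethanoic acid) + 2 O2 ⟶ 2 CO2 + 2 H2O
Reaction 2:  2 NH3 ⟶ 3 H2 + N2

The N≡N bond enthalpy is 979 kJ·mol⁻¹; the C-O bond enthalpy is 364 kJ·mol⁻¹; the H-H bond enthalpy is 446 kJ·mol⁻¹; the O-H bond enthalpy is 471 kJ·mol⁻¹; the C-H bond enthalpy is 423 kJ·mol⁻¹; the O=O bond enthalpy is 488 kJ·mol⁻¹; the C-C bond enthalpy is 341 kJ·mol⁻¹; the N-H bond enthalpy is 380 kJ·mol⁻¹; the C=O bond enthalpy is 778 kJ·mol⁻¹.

Reaction 1:
  Bonds broken (reactants):
    C-C: 1 × 341 = 341
    C-H: 3 × 423 = 1269
    C-O: 1 × 364 = 364
    C=O: 1 × 778 = 778
    O-H: 1 × 471 = 471
    O=O: 2 × 488 = 976
    Σ(broken) = 4199 kJ
  Bonds formed (products):
    C=O: 4 × 778 = 3112
    O-H: 4 × 471 = 1884
    Σ(formed) = 4996 kJ
  ΔH_1 = 4199 − 4996 = −797 kJ
Reaction 2:
  Bonds broken (reactants):
    N-H: 6 × 380 = 2280
    Σ(broken) = 2280 kJ
  Bonds formed (products):
    H-H: 3 × 446 = 1338
    N≡N: 1 × 979 = 979
    Σ(formed) = 2317 kJ
  ΔH_2 = 2280 − 2317 = −37 kJ
ΔH_1 − ΔH_2 = −760 kJ, so reaction 1 has the more negative ΔH; |ΔH_1 − ΔH_2| = 760 kJ.

Reaction 1, by 760 kJ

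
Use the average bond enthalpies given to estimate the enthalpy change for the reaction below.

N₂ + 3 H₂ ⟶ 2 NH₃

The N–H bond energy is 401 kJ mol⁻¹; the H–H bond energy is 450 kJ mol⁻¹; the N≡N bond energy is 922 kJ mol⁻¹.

Bonds broken (reactants):
  H–H: 3 × 450 = 1350
  N≡N: 1 × 922 = 922
  Σ(broken) = 2272 kJ
Bonds formed (products):
  N–H: 6 × 401 = 2406
  Σ(formed) = 2406 kJ
ΔH = Σ(broken) − Σ(formed) = 2272 − 2406 = −134 kJ

ΔH ≈ −134 kJ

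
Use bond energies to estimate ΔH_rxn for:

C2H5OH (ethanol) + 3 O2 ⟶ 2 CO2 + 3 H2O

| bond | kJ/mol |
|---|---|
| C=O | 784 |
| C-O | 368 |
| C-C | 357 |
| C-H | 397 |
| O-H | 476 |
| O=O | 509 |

ΔH ≈ −1279 kJ

Bonds broken (reactants):
  C-C: 1 × 357 = 357
  C-H: 5 × 397 = 1985
  C-O: 1 × 368 = 368
  O-H: 1 × 476 = 476
  O=O: 3 × 509 = 1527
  Σ(broken) = 4713 kJ
Bonds formed (products):
  C=O: 4 × 784 = 3136
  O-H: 6 × 476 = 2856
  Σ(formed) = 5992 kJ
ΔH = Σ(broken) − Σ(formed) = 4713 − 5992 = −1279 kJ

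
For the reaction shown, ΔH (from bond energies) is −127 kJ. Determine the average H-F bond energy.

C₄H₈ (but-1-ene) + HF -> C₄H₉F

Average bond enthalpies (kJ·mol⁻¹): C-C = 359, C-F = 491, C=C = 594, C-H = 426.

Let D be the H-F bond energy.
Σ(broken) = 2×359 + 8×426 + 1×594 + 1×D = 4720 + D
Σ(formed) = 3×359 + 1×491 + 9×426 = 5402
ΔH = Σ(broken) − Σ(formed) = (4720 + D) − (5402) = −682 + D
Setting this equal to −127 kJ gives D = 555 kJ/mol.

D(H-F) ≈ 555 kJ/mol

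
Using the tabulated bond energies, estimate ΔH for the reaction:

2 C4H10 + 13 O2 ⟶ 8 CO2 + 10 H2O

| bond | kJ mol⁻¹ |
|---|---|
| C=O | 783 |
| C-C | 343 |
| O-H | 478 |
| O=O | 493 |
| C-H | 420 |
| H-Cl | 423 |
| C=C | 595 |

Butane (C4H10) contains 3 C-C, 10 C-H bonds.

ΔH ≈ −5221 kJ

Bonds broken (reactants):
  C-C: 6 × 343 = 2058
  C-H: 20 × 420 = 8400
  O=O: 13 × 493 = 6409
  Σ(broken) = 16867 kJ
Bonds formed (products):
  C=O: 16 × 783 = 12528
  O-H: 20 × 478 = 9560
  Σ(formed) = 22088 kJ
ΔH = Σ(broken) − Σ(formed) = 16867 − 22088 = −5221 kJ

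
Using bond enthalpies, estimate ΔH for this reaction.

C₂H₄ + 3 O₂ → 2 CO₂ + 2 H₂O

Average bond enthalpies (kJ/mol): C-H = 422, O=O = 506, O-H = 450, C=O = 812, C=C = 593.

Bonds broken (reactants):
  C-H: 4 × 422 = 1688
  C=C: 1 × 593 = 593
  O=O: 3 × 506 = 1518
  Σ(broken) = 3799 kJ
Bonds formed (products):
  C=O: 4 × 812 = 3248
  O-H: 4 × 450 = 1800
  Σ(formed) = 5048 kJ
ΔH = Σ(broken) − Σ(formed) = 3799 − 5048 = −1249 kJ

ΔH ≈ −1249 kJ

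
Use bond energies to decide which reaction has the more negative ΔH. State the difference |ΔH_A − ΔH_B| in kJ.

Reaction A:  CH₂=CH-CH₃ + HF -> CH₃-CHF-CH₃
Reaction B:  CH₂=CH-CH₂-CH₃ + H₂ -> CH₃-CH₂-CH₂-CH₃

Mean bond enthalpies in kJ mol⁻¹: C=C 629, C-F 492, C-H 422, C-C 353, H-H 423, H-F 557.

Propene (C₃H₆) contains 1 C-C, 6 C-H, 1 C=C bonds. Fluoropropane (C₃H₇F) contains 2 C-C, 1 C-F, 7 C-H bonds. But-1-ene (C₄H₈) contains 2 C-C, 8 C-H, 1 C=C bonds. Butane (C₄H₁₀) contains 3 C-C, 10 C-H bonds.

Reaction A:
  Bonds broken (reactants):
    C-C: 1 × 353 = 353
    C-H: 6 × 422 = 2532
    C=C: 1 × 629 = 629
    H-F: 1 × 557 = 557
    Σ(broken) = 4071 kJ
  Bonds formed (products):
    C-C: 2 × 353 = 706
    C-F: 1 × 492 = 492
    C-H: 7 × 422 = 2954
    Σ(formed) = 4152 kJ
  ΔH_A = 4071 − 4152 = −81 kJ
Reaction B:
  Bonds broken (reactants):
    C-C: 2 × 353 = 706
    C-H: 8 × 422 = 3376
    C=C: 1 × 629 = 629
    H-H: 1 × 423 = 423
    Σ(broken) = 5134 kJ
  Bonds formed (products):
    C-C: 3 × 353 = 1059
    C-H: 10 × 422 = 4220
    Σ(formed) = 5279 kJ
  ΔH_B = 5134 − 5279 = −145 kJ
ΔH_A − ΔH_B = +64 kJ, so reaction B has the more negative ΔH; |ΔH_A − ΔH_B| = 64 kJ.

Reaction B, by 64 kJ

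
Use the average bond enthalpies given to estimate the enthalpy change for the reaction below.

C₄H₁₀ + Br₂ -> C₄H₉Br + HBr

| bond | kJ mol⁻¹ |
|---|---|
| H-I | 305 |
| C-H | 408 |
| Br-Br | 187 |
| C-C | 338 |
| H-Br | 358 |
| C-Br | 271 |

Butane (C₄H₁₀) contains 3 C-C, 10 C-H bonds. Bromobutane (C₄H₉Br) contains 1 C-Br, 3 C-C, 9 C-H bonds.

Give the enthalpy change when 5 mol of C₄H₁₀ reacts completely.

ΔH = −170 kJ

Bonds broken (reactants):
  Br-Br: 1 × 187 = 187
  C-C: 3 × 338 = 1014
  C-H: 10 × 408 = 4080
  Σ(broken) = 5281 kJ
Bonds formed (products):
  C-Br: 1 × 271 = 271
  C-C: 3 × 338 = 1014
  C-H: 9 × 408 = 3672
  H-Br: 1 × 358 = 358
  Σ(formed) = 5315 kJ
ΔH = Σ(broken) − Σ(formed) = 5281 − 5315 = −34 kJ
For 5× the reaction as written: 5 × (−34) = −170 kJ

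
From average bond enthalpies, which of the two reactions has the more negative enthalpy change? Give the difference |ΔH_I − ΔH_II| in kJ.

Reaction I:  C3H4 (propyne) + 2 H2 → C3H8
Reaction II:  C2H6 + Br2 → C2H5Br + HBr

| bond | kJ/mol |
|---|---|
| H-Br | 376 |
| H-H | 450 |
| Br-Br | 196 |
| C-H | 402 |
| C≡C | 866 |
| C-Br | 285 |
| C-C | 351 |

Reaction I, by 130 kJ

Reaction I:
  Bonds broken (reactants):
    C≡C: 1 × 866 = 866
    C-C: 1 × 351 = 351
    C-H: 4 × 402 = 1608
    H-H: 2 × 450 = 900
    Σ(broken) = 3725 kJ
  Bonds formed (products):
    C-C: 2 × 351 = 702
    C-H: 8 × 402 = 3216
    Σ(formed) = 3918 kJ
  ΔH_I = 3725 − 3918 = −193 kJ
Reaction II:
  Bonds broken (reactants):
    Br-Br: 1 × 196 = 196
    C-C: 1 × 351 = 351
    C-H: 6 × 402 = 2412
    Σ(broken) = 2959 kJ
  Bonds formed (products):
    C-Br: 1 × 285 = 285
    C-C: 1 × 351 = 351
    C-H: 5 × 402 = 2010
    H-Br: 1 × 376 = 376
    Σ(formed) = 3022 kJ
  ΔH_II = 2959 − 3022 = −63 kJ
ΔH_I − ΔH_II = −130 kJ, so reaction I has the more negative ΔH; |ΔH_I − ΔH_II| = 130 kJ.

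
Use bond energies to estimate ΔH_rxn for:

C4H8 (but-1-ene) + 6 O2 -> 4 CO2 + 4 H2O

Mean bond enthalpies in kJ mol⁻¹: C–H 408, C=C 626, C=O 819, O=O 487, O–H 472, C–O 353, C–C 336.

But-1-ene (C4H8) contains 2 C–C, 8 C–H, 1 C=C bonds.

ΔH ≈ −2844 kJ

Bonds broken (reactants):
  C–C: 2 × 336 = 672
  C–H: 8 × 408 = 3264
  C=C: 1 × 626 = 626
  O=O: 6 × 487 = 2922
  Σ(broken) = 7484 kJ
Bonds formed (products):
  C=O: 8 × 819 = 6552
  O–H: 8 × 472 = 3776
  Σ(formed) = 10328 kJ
ΔH = Σ(broken) − Σ(formed) = 7484 − 10328 = −2844 kJ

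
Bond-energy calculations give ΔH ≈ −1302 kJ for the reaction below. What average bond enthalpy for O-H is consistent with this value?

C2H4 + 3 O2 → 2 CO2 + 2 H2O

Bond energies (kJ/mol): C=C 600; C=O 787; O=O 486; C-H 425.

Let D be the O-H bond energy.
Σ(broken) = 4×425 + 1×600 + 3×486 = 3758
Σ(formed) = 4×787 + 4×D = 3148 + 4D
ΔH = Σ(broken) − Σ(formed) = (3758) − (3148 + 4D) = +610 − 4D
Setting this equal to −1302 kJ gives 4D = 1912, so D = 478 kJ/mol.

D(O-H) ≈ 478 kJ/mol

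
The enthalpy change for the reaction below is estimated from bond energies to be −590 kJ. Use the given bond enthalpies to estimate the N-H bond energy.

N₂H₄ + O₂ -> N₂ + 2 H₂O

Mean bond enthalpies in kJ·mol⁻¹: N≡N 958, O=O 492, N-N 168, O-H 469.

D(N-H) ≈ 396 kJ/mol

Let D be the N-H bond energy.
Σ(broken) = 4×D + 1×168 + 1×492 = 660 + 4D
Σ(formed) = 1×958 + 4×469 = 2834
ΔH = Σ(broken) − Σ(formed) = (660 + 4D) − (2834) = −2174 + 4D
Setting this equal to −590 kJ gives 4D = 1584, so D = 396 kJ/mol.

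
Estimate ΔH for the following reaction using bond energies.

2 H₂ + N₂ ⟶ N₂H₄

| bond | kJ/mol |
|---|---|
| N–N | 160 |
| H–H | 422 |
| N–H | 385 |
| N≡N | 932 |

ΔH ≈ +76 kJ

Bonds broken (reactants):
  H–H: 2 × 422 = 844
  N≡N: 1 × 932 = 932
  Σ(broken) = 1776 kJ
Bonds formed (products):
  N–H: 4 × 385 = 1540
  N–N: 1 × 160 = 160
  Σ(formed) = 1700 kJ
ΔH = Σ(broken) − Σ(formed) = 1776 − 1700 = +76 kJ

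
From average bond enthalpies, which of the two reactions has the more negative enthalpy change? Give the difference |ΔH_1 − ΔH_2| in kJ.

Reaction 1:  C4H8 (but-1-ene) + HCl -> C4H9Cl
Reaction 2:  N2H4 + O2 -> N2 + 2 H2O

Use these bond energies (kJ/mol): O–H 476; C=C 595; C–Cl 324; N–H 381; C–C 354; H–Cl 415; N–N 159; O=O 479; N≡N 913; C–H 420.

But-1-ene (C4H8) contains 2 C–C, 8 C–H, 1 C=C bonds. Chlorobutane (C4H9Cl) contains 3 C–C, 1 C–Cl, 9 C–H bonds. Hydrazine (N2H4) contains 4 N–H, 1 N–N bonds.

Reaction 2, by 567 kJ

Reaction 1:
  Bonds broken (reactants):
    C–C: 2 × 354 = 708
    C–H: 8 × 420 = 3360
    C=C: 1 × 595 = 595
    H–Cl: 1 × 415 = 415
    Σ(broken) = 5078 kJ
  Bonds formed (products):
    C–C: 3 × 354 = 1062
    C–Cl: 1 × 324 = 324
    C–H: 9 × 420 = 3780
    Σ(formed) = 5166 kJ
  ΔH_1 = 5078 − 5166 = −88 kJ
Reaction 2:
  Bonds broken (reactants):
    N–H: 4 × 381 = 1524
    N–N: 1 × 159 = 159
    O=O: 1 × 479 = 479
    Σ(broken) = 2162 kJ
  Bonds formed (products):
    N≡N: 1 × 913 = 913
    O–H: 4 × 476 = 1904
    Σ(formed) = 2817 kJ
  ΔH_2 = 2162 − 2817 = −655 kJ
ΔH_1 − ΔH_2 = +567 kJ, so reaction 2 has the more negative ΔH; |ΔH_1 − ΔH_2| = 567 kJ.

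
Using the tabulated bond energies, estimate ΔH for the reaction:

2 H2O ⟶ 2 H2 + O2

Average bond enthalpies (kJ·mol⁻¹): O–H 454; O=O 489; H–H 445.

Bonds broken (reactants):
  O–H: 4 × 454 = 1816
  Σ(broken) = 1816 kJ
Bonds formed (products):
  H–H: 2 × 445 = 890
  O=O: 1 × 489 = 489
  Σ(formed) = 1379 kJ
ΔH = Σ(broken) − Σ(formed) = 1816 − 1379 = +437 kJ

ΔH ≈ +437 kJ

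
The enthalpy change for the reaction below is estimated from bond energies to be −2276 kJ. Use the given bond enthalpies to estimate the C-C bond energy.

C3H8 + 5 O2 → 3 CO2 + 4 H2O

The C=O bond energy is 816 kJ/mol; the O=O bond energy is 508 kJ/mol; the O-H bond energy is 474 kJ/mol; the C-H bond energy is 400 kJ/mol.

Let D be the C-C bond energy.
Σ(broken) = 2×D + 8×400 + 5×508 = 5740 + 2D
Σ(formed) = 6×816 + 8×474 = 8688
ΔH = Σ(broken) − Σ(formed) = (5740 + 2D) − (8688) = −2948 + 2D
Setting this equal to −2276 kJ gives 2D = 672, so D = 336 kJ/mol.

D(C-C) ≈ 336 kJ/mol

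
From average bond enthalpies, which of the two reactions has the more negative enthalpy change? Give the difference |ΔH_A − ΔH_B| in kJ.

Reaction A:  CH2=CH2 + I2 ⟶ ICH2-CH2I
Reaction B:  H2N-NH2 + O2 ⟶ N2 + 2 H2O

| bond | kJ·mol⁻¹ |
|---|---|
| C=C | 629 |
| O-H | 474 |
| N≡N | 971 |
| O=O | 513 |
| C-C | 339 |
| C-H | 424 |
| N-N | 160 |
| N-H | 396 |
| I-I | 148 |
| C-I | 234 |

Reaction B, by 580 kJ

Reaction A:
  Bonds broken (reactants):
    C-H: 4 × 424 = 1696
    C=C: 1 × 629 = 629
    I-I: 1 × 148 = 148
    Σ(broken) = 2473 kJ
  Bonds formed (products):
    C-C: 1 × 339 = 339
    C-H: 4 × 424 = 1696
    C-I: 2 × 234 = 468
    Σ(formed) = 2503 kJ
  ΔH_A = 2473 − 2503 = −30 kJ
Reaction B:
  Bonds broken (reactants):
    N-H: 4 × 396 = 1584
    N-N: 1 × 160 = 160
    O=O: 1 × 513 = 513
    Σ(broken) = 2257 kJ
  Bonds formed (products):
    N≡N: 1 × 971 = 971
    O-H: 4 × 474 = 1896
    Σ(formed) = 2867 kJ
  ΔH_B = 2257 − 2867 = −610 kJ
ΔH_A − ΔH_B = +580 kJ, so reaction B has the more negative ΔH; |ΔH_A − ΔH_B| = 580 kJ.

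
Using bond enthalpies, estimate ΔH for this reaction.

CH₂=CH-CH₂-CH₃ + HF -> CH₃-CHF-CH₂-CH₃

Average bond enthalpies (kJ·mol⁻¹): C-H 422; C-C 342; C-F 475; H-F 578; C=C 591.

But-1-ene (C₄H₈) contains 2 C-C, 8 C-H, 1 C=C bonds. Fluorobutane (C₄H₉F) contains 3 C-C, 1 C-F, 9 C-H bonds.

ΔH ≈ −70 kJ

Bonds broken (reactants):
  C-C: 2 × 342 = 684
  C-H: 8 × 422 = 3376
  C=C: 1 × 591 = 591
  H-F: 1 × 578 = 578
  Σ(broken) = 5229 kJ
Bonds formed (products):
  C-C: 3 × 342 = 1026
  C-F: 1 × 475 = 475
  C-H: 9 × 422 = 3798
  Σ(formed) = 5299 kJ
ΔH = Σ(broken) − Σ(formed) = 5229 − 5299 = −70 kJ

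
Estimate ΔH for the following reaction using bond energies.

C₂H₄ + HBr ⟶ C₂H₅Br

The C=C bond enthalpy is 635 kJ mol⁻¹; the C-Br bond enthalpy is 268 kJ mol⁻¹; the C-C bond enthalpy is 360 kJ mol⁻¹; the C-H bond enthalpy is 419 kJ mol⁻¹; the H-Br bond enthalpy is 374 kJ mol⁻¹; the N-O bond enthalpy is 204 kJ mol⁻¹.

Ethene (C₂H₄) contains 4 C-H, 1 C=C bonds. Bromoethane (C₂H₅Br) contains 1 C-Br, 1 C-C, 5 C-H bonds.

Bonds broken (reactants):
  C-H: 4 × 419 = 1676
  C=C: 1 × 635 = 635
  H-Br: 1 × 374 = 374
  Σ(broken) = 2685 kJ
Bonds formed (products):
  C-Br: 1 × 268 = 268
  C-C: 1 × 360 = 360
  C-H: 5 × 419 = 2095
  Σ(formed) = 2723 kJ
ΔH = Σ(broken) − Σ(formed) = 2685 − 2723 = −38 kJ

ΔH ≈ −38 kJ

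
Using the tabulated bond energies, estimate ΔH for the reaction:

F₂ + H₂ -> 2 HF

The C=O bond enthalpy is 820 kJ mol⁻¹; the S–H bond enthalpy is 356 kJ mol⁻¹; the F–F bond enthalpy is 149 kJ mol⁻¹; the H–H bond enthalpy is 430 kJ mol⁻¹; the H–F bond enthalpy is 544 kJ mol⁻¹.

ΔH ≈ −509 kJ

Bonds broken (reactants):
  F–F: 1 × 149 = 149
  H–H: 1 × 430 = 430
  Σ(broken) = 579 kJ
Bonds formed (products):
  H–F: 2 × 544 = 1088
  Σ(formed) = 1088 kJ
ΔH = Σ(broken) − Σ(formed) = 579 − 1088 = −509 kJ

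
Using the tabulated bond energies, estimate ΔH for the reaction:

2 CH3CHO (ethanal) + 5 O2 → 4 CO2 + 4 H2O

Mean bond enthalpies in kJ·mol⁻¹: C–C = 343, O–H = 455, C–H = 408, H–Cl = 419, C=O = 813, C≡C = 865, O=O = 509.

ΔH ≈ −2023 kJ

Bonds broken (reactants):
  C–C: 2 × 343 = 686
  C–H: 8 × 408 = 3264
  C=O: 2 × 813 = 1626
  O=O: 5 × 509 = 2545
  Σ(broken) = 8121 kJ
Bonds formed (products):
  C=O: 8 × 813 = 6504
  O–H: 8 × 455 = 3640
  Σ(formed) = 10144 kJ
ΔH = Σ(broken) − Σ(formed) = 8121 − 10144 = −2023 kJ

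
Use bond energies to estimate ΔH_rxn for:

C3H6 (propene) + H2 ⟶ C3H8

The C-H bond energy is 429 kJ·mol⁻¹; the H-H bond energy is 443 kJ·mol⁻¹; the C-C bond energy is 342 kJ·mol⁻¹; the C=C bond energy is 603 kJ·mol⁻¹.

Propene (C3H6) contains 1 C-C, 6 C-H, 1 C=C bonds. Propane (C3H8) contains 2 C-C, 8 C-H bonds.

Bonds broken (reactants):
  C-C: 1 × 342 = 342
  C-H: 6 × 429 = 2574
  C=C: 1 × 603 = 603
  H-H: 1 × 443 = 443
  Σ(broken) = 3962 kJ
Bonds formed (products):
  C-C: 2 × 342 = 684
  C-H: 8 × 429 = 3432
  Σ(formed) = 4116 kJ
ΔH = Σ(broken) − Σ(formed) = 3962 − 4116 = −154 kJ

ΔH ≈ −154 kJ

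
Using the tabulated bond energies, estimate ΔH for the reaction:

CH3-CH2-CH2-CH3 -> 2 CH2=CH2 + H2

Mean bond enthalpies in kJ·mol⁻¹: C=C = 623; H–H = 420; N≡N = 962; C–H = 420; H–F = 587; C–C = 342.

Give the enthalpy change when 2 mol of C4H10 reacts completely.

Bonds broken (reactants):
  C–C: 3 × 342 = 1026
  C–H: 10 × 420 = 4200
  Σ(broken) = 5226 kJ
Bonds formed (products):
  C–H: 8 × 420 = 3360
  C=C: 2 × 623 = 1246
  H–H: 1 × 420 = 420
  Σ(formed) = 5026 kJ
ΔH = Σ(broken) − Σ(formed) = 5226 − 5026 = +200 kJ
For 2× the reaction as written: 2 × (+200) = +400 kJ

ΔH = +400 kJ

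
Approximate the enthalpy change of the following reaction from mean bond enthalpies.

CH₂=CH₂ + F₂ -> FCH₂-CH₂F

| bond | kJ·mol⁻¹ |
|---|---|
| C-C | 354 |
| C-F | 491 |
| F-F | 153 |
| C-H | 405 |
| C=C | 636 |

Bonds broken (reactants):
  C-H: 4 × 405 = 1620
  C=C: 1 × 636 = 636
  F-F: 1 × 153 = 153
  Σ(broken) = 2409 kJ
Bonds formed (products):
  C-C: 1 × 354 = 354
  C-F: 2 × 491 = 982
  C-H: 4 × 405 = 1620
  Σ(formed) = 2956 kJ
ΔH = Σ(broken) − Σ(formed) = 2409 − 2956 = −547 kJ

ΔH ≈ −547 kJ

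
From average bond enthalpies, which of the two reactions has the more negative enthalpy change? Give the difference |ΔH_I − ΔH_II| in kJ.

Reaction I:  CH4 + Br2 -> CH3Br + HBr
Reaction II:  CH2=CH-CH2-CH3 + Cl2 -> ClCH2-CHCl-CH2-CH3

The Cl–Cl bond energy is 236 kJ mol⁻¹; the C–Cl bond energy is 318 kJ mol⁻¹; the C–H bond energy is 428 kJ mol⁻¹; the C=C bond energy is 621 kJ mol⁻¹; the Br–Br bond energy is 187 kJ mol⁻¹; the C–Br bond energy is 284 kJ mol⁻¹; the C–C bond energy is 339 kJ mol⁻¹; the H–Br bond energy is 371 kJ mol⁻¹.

Reaction I:
  Bonds broken (reactants):
    Br–Br: 1 × 187 = 187
    C–H: 4 × 428 = 1712
    Σ(broken) = 1899 kJ
  Bonds formed (products):
    C–Br: 1 × 284 = 284
    C–H: 3 × 428 = 1284
    H–Br: 1 × 371 = 371
    Σ(formed) = 1939 kJ
  ΔH_I = 1899 − 1939 = −40 kJ
Reaction II:
  Bonds broken (reactants):
    C–C: 2 × 339 = 678
    C–H: 8 × 428 = 3424
    C=C: 1 × 621 = 621
    Cl–Cl: 1 × 236 = 236
    Σ(broken) = 4959 kJ
  Bonds formed (products):
    C–C: 3 × 339 = 1017
    C–Cl: 2 × 318 = 636
    C–H: 8 × 428 = 3424
    Σ(formed) = 5077 kJ
  ΔH_II = 4959 − 5077 = −118 kJ
ΔH_I − ΔH_II = +78 kJ, so reaction II has the more negative ΔH; |ΔH_I − ΔH_II| = 78 kJ.

Reaction II, by 78 kJ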